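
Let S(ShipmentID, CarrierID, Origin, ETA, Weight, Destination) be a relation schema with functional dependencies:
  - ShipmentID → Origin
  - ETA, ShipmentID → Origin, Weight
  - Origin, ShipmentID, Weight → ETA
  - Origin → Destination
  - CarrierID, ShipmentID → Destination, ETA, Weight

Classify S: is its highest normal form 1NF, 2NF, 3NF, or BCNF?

1NF

Candidate key: {CarrierID, ShipmentID}. Prime attributes: {CarrierID, ShipmentID}.
ShipmentID → Origin: {ShipmentID}⁺ = {Destination, Origin, ShipmentID}, which is not all of the attributes, so the left side is not a superkey — BCNF is violated.
Because {Origin} is non-prime and the left side of ShipmentID → Origin is not a superkey, the relation is not in 3NF.
The proper key subset {ShipmentID} of {CarrierID, ShipmentID} determines non-prime {Destination, Origin}, so the relation is not even in 2NF.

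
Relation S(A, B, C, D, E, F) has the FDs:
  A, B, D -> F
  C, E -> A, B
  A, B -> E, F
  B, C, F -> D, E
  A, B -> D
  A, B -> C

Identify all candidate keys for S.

{A, B} is a candidate key since {A, B}⁺ = {A, B, C, D, E, F} covers every attribute.
{C, E} is a candidate key since {C, E}⁺ = {A, B, C, D, E, F} covers every attribute.
{B, C, F} is a candidate key since {B, C, F}⁺ = {A, B, C, D, E, F} covers every attribute.
No proper subset of any of these is a key, and no other minimal superkey exists.

{A, B}, {B, C, F}, {C, E}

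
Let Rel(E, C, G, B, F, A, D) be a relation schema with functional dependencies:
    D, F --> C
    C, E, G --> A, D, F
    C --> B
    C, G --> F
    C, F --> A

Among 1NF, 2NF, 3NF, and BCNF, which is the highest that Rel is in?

Candidate keys: {C, E, G}, {D, E, F, G}. Prime attributes: {C, D, E, F, G}.
D, F --> C breaks BCNF: {D, F}⁺ = {A, B, C, D, F}, so {D, F} is not a superkey.
C --> B determines the non-prime attribute {B} from a non-superkey — 3NF is violated.
{C} is a proper subset of the key {C, E, G}, and {C}⁺ contains the non-prime attribute {B} — a partial dependency, so 2NF is violated.

1NF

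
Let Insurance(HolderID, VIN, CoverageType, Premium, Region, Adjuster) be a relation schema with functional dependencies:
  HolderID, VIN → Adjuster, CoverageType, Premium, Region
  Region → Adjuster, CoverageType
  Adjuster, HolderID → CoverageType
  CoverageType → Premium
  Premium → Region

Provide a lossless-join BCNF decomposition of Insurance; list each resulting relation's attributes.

Candidate key of the original relation: {HolderID, VIN}.
In {Adjuster, CoverageType, HolderID, Premium, Region, VIN}, {Region} is not a superkey ({Region}⁺ restricted to this set is {Adjuster, CoverageType, Premium, Region}), so split on Region → Adjuster, CoverageType, Premium into {Adjuster, CoverageType, Premium, Region} and {HolderID, Region, VIN}.
{Adjuster, CoverageType, Premium, Region} has no BCNF violation.
{HolderID, Region, VIN} has no BCNF violation.

{Adjuster, CoverageType, Premium, Region}; {HolderID, Region, VIN}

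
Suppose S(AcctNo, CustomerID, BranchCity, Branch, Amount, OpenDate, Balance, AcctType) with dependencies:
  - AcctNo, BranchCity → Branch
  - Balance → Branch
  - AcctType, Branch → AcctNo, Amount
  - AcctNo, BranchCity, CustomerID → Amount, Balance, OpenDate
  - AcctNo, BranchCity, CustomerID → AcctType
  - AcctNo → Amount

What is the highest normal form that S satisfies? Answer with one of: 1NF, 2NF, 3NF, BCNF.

1NF

Candidate keys: {AcctNo, BranchCity, CustomerID}, {AcctType, Balance, BranchCity, CustomerID}, {AcctType, Branch, BranchCity, CustomerID}. Prime attributes: {AcctNo, AcctType, Balance, Branch, BranchCity, CustomerID}.
For AcctNo, BranchCity → Branch we have {AcctNo, BranchCity}⁺ = {AcctNo, Amount, Branch, BranchCity}; {AcctNo, BranchCity} is not a superkey, so BCNF fails.
Because {Amount} is non-prime and the left side of AcctType, Branch → AcctNo, Amount is not a superkey, the relation is not in 3NF.
The proper key subset {AcctNo} of {AcctNo, BranchCity, CustomerID} determines non-prime {Amount}, so the relation is not even in 2NF.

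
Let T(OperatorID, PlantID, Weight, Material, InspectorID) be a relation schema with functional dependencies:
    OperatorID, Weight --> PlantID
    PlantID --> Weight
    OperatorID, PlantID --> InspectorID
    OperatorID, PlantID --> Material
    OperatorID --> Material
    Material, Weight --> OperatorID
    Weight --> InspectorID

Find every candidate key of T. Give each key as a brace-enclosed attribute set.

{Material, PlantID}⁺ = {InspectorID, Material, OperatorID, PlantID, Weight}, which is every attribute, so {Material, PlantID} is a candidate key.
{Material, Weight}⁺ = {InspectorID, Material, OperatorID, PlantID, Weight}, which is every attribute, so {Material, Weight} is a candidate key.
{OperatorID, PlantID}⁺ = {InspectorID, Material, OperatorID, PlantID, Weight}, which is every attribute, so {OperatorID, PlantID} is a candidate key.
{OperatorID, Weight}⁺ = {InspectorID, Material, OperatorID, PlantID, Weight}, which is every attribute, so {OperatorID, Weight} is a candidate key.
These are minimal and exhaustive — every other superkey contains one of them.

{Material, PlantID}, {Material, Weight}, {OperatorID, PlantID}, {OperatorID, Weight}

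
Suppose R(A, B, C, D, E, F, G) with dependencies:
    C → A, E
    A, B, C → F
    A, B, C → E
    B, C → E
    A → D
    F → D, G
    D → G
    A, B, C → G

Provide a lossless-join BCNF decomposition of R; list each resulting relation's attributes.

Candidate key of the original relation: {B, C}.
Within {A, B, C, D, E, F, G}: {C}⁺ ∩ {A, B, C, D, E, F, G} = {A, C, D, E, G}, not the whole set, so C → A, D, E, G violates BCNF; decompose into {A, C, D, E, G} and {B, C, F}.
Within {A, C, D, E, G}: {A}⁺ ∩ {A, C, D, E, G} = {A, D, G}, not the whole set, so A → D, G violates BCNF; decompose into {A, D, G} and {A, C, E}.
Within {A, D, G}: {D}⁺ ∩ {A, D, G} = {D, G}, not the whole set, so D → G violates BCNF; decompose into {D, G} and {A, D}.
{D, G} has no BCNF violation.
{A, D} has no BCNF violation.
{A, C, E} has no BCNF violation.
{B, C, F} has no BCNF violation.

{A, C, E}; {A, D}; {B, C, F}; {D, G}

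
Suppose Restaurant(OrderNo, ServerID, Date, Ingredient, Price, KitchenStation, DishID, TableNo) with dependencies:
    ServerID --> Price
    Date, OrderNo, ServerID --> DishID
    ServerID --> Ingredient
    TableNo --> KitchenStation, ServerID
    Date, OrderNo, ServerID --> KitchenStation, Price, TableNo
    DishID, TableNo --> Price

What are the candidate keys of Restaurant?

Attributes never on any right-hand side: {Date, OrderNo} — every candidate key must contain all of them.
{Date, OrderNo, ServerID}⁺ = {Date, DishID, Ingredient, KitchenStation, OrderNo, Price, ServerID, TableNo}, which is every attribute, so {Date, OrderNo, ServerID} is a candidate key.
{Date, OrderNo, TableNo}⁺ = {Date, DishID, Ingredient, KitchenStation, OrderNo, Price, ServerID, TableNo}, which is every attribute, so {Date, OrderNo, TableNo} is a candidate key.
These are minimal and exhaustive — every other superkey contains one of them.

{Date, OrderNo, ServerID}, {Date, OrderNo, TableNo}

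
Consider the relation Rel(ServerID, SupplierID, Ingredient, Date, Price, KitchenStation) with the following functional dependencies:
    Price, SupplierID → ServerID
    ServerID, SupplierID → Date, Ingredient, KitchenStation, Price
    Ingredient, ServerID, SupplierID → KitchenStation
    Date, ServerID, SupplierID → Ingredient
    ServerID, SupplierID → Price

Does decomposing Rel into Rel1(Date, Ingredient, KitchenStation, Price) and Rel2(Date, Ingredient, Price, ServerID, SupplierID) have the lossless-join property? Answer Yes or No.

Common attributes: {Date, Ingredient, Price}; their closure is {Date, Ingredient, Price}.
Neither Rel1 nor Rel2 is contained in that closure, so the decomposition is lossy.

No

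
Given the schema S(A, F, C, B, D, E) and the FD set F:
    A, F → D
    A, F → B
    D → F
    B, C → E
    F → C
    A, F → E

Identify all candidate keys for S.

{A, D}, {A, F}

{A} never appears on the right of any FD, so every key must include it.
Closure of {A, D} is {A, B, C, D, E, F}, the whole schema; {A, D} is a candidate key.
Closure of {A, F} is {A, B, C, D, E, F}, the whole schema; {A, F} is a candidate key.
These are minimal and exhaustive — every other superkey contains one of them.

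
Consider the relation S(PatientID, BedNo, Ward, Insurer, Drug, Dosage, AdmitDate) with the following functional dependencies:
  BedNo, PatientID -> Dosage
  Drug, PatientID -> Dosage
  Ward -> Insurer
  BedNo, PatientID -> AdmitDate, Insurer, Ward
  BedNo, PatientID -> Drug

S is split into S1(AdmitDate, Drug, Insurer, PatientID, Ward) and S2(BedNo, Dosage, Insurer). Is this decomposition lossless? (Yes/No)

Common attributes: {Insurer}; their closure is {Insurer}.
The closure covers neither S1 nor S2 entirely; the join is not lossless.

No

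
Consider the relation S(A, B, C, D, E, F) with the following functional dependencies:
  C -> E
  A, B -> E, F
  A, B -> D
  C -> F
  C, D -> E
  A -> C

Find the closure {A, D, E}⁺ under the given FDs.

{A, C, D, E, F}

Start with {A, D, E}.
A -> C applies; add {C} → now {A, C, D, E}.
C -> F applies; add {F} → now {A, C, D, E, F}.
No further FD applies.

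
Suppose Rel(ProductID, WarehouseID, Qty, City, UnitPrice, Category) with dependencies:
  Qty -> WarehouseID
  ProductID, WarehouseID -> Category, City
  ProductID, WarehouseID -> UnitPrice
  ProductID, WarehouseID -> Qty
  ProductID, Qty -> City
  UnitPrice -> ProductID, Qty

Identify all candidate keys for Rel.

{ProductID, Qty}, {ProductID, WarehouseID}, {UnitPrice}

{UnitPrice} is a candidate key since {UnitPrice}⁺ = {Category, City, ProductID, Qty, UnitPrice, WarehouseID} covers every attribute.
{ProductID, Qty} is a candidate key since {ProductID, Qty}⁺ = {Category, City, ProductID, Qty, UnitPrice, WarehouseID} covers every attribute.
{ProductID, WarehouseID} is a candidate key since {ProductID, WarehouseID}⁺ = {Category, City, ProductID, Qty, UnitPrice, WarehouseID} covers every attribute.
These are minimal and exhaustive — every other superkey contains one of them.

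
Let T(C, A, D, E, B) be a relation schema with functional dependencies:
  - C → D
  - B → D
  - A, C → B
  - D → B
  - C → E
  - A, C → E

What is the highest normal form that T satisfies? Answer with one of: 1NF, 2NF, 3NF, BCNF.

Candidate key: {A, C}. Prime attributes: {A, C}.
For C → D we have {C}⁺ = {B, C, D, E}; {C} is not a superkey, so BCNF fails.
Because {D} is non-prime and the left side of C → D is not a superkey, the relation is not in 3NF.
Since {C} ⊂ {A, C} and {C}⁺ ⊇ {B, D, E} with {B, D, E} non-prime, there is a partial dependency; 2NF fails.

1NF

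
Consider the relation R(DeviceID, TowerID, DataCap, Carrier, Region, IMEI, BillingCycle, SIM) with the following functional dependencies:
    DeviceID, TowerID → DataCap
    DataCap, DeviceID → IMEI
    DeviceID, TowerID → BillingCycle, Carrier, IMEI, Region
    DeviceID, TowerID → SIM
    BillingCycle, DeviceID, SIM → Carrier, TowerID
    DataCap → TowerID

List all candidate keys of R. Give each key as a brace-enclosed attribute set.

Attributes never on any right-hand side: {DeviceID} — every candidate key must contain it.
{DataCap, DeviceID}⁺ = {BillingCycle, Carrier, DataCap, DeviceID, IMEI, Region, SIM, TowerID}, which is every attribute, so {DataCap, DeviceID} is a candidate key.
{DeviceID, TowerID}⁺ = {BillingCycle, Carrier, DataCap, DeviceID, IMEI, Region, SIM, TowerID}, which is every attribute, so {DeviceID, TowerID} is a candidate key.
{BillingCycle, DeviceID, SIM}⁺ = {BillingCycle, Carrier, DataCap, DeviceID, IMEI, Region, SIM, TowerID}, which is every attribute, so {BillingCycle, DeviceID, SIM} is a candidate key.
These are minimal and exhaustive — every other superkey contains one of them.

{BillingCycle, DeviceID, SIM}, {DataCap, DeviceID}, {DeviceID, TowerID}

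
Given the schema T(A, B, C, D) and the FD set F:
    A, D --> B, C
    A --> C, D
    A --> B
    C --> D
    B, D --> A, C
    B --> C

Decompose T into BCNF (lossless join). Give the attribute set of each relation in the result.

Candidate keys of the original relation: {A}, {B}.
{A, B, C, D}: {C} determines {C, D} here but is not a superkey — split on C --> D, giving {C, D} and {A, B, C}.
{C, D}: every determinant is a superkey — BCNF.
{A, B, C}: every determinant is a superkey — BCNF.

{A, B, C}; {C, D}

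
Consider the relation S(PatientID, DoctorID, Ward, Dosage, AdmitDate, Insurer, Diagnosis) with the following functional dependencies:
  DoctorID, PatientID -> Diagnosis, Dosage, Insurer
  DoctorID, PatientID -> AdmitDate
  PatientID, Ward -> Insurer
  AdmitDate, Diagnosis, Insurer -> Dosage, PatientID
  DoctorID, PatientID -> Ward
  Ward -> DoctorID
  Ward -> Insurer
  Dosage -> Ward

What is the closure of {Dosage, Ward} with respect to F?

Start with {Dosage, Ward}.
Ward -> DoctorID applies; add {DoctorID} → now {DoctorID, Dosage, Ward}.
Ward -> Insurer applies; add {Insurer} → now {DoctorID, Dosage, Insurer, Ward}.
No further FD applies.

{DoctorID, Dosage, Insurer, Ward}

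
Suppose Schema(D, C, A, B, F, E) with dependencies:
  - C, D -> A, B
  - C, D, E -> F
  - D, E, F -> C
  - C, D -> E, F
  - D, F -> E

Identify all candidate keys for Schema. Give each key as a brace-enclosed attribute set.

{D} never appears on the right of any FD, so every key must include it.
{C, D} is a candidate key since {C, D}⁺ = {A, B, C, D, E, F} covers every attribute.
{D, F} is a candidate key since {D, F}⁺ = {A, B, C, D, E, F} covers every attribute.
Any other superkey properly contains one of these, so there are no further candidate keys.

{C, D}, {D, F}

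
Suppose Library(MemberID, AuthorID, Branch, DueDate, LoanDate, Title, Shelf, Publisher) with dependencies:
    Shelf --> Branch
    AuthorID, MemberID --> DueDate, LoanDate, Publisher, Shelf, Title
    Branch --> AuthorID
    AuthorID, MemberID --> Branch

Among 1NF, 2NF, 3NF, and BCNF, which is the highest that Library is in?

Candidate keys: {AuthorID, MemberID}, {Branch, MemberID}, {MemberID, Shelf}. Prime attributes: {AuthorID, Branch, MemberID, Shelf}.
Shelf --> Branch: {Shelf}⁺ = {AuthorID, Branch, Shelf}, which is not all of the attributes, so the left side is not a superkey — BCNF is violated.
Since {Branch} ⊆ prime attributes and every other non-superkey FD also has a prime right side, the schema is in 3NF.

3NF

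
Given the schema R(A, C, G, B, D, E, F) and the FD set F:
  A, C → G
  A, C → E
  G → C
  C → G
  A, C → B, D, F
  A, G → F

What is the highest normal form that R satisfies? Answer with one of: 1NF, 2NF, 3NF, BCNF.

3NF

Candidate keys: {A, C}, {A, G}. Prime attributes: {A, C, G}.
For G → C we have {G}⁺ = {C, G}; {G} is not a superkey, so BCNF fails.
Since {C} ⊆ prime attributes and every other non-superkey FD also has a prime right side, the schema is in 3NF.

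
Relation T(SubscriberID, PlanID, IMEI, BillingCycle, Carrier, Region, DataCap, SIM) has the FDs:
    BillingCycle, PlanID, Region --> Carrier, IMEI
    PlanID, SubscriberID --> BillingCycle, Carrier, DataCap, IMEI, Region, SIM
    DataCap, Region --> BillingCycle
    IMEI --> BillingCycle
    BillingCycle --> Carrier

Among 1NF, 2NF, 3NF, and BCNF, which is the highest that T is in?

Candidate key: {PlanID, SubscriberID}. Prime attributes: {PlanID, SubscriberID}.
BillingCycle, PlanID, Region --> Carrier, IMEI: {BillingCycle, PlanID, Region}⁺ = {BillingCycle, Carrier, IMEI, PlanID, Region}, which is not all of the attributes, so the left side is not a superkey — BCNF is violated.
BillingCycle, PlanID, Region --> Carrier, IMEI determines the non-prime attributes {Carrier, IMEI} from a non-superkey — 3NF is violated.
No proper subset of a key has a non-prime attribute in its closure, so there is no partial dependency; 2NF holds.

2NF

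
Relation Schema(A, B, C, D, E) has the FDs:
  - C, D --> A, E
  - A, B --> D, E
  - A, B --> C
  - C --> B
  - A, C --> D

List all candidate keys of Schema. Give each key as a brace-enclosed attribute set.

{A, B}⁺ = {A, B, C, D, E} — all of the relation — so {A, B} is a candidate key.
{A, C}⁺ = {A, B, C, D, E} — all of the relation — so {A, C} is a candidate key.
{C, D}⁺ = {A, B, C, D, E} — all of the relation — so {C, D} is a candidate key.
Any other superkey properly contains one of these, so there are no further candidate keys.

{A, B}, {A, C}, {C, D}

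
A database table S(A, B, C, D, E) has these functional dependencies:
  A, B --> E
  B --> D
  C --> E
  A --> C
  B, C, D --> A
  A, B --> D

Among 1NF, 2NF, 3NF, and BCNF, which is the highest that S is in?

Candidate keys: {A, B}, {B, C}. Prime attributes: {A, B, C}.
B --> D: {B}⁺ = {B, D}, which is not all of the attributes, so the left side is not a superkey — BCNF is violated.
B --> D determines the non-prime attribute {D} from a non-superkey — 3NF is violated.
Since {A} ⊂ {A, B} and {A}⁺ ⊇ {E} with {E} non-prime, there is a partial dependency; 2NF fails.

1NF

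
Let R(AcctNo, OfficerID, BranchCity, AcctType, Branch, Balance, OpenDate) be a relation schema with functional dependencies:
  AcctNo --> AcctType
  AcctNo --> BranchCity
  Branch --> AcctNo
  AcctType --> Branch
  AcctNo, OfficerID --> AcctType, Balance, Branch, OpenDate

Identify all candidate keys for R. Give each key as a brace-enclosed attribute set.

Attributes never on any right-hand side: {OfficerID} — every candidate key must contain it.
{AcctNo, OfficerID}⁺ = {AcctNo, AcctType, Balance, Branch, BranchCity, OfficerID, OpenDate} — all of the relation — so {AcctNo, OfficerID} is a candidate key.
{AcctType, OfficerID}⁺ = {AcctNo, AcctType, Balance, Branch, BranchCity, OfficerID, OpenDate} — all of the relation — so {AcctType, OfficerID} is a candidate key.
{Branch, OfficerID}⁺ = {AcctNo, AcctType, Balance, Branch, BranchCity, OfficerID, OpenDate} — all of the relation — so {Branch, OfficerID} is a candidate key.
No proper subset of any of these is a key, and no other minimal superkey exists.

{AcctNo, OfficerID}, {AcctType, OfficerID}, {Branch, OfficerID}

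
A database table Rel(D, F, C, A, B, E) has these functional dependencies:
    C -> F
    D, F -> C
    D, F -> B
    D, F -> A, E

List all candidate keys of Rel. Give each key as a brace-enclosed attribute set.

{D} never appears on the right of any FD, so every key must include it.
{C, D}⁺ = {A, B, C, D, E, F} — all of the relation — so {C, D} is a candidate key.
{D, F}⁺ = {A, B, C, D, E, F} — all of the relation — so {D, F} is a candidate key.
Any other superkey properly contains one of these, so there are no further candidate keys.

{C, D}, {D, F}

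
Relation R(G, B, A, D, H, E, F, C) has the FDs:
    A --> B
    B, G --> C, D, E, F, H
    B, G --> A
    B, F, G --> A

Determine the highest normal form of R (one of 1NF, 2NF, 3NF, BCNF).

Candidate keys: {A, G}, {B, G}. Prime attributes: {A, B, G}.
A --> B breaks BCNF: {A}⁺ = {A, B}, so {A} is not a superkey.
Its right-hand attributes {B} are all prime, as are those of every other non-superkey FD — the relation is in 3NF.

3NF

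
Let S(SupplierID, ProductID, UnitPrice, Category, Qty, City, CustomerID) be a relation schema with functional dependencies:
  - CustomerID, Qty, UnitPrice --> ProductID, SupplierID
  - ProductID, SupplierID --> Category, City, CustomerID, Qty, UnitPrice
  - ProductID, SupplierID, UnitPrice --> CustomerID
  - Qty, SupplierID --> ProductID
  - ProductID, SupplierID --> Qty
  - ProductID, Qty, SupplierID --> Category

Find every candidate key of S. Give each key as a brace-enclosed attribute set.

{ProductID, SupplierID}⁺ = {Category, City, CustomerID, ProductID, Qty, SupplierID, UnitPrice}, which is every attribute, so {ProductID, SupplierID} is a candidate key.
{Qty, SupplierID}⁺ = {Category, City, CustomerID, ProductID, Qty, SupplierID, UnitPrice}, which is every attribute, so {Qty, SupplierID} is a candidate key.
{CustomerID, Qty, UnitPrice}⁺ = {Category, City, CustomerID, ProductID, Qty, SupplierID, UnitPrice}, which is every attribute, so {CustomerID, Qty, UnitPrice} is a candidate key.
These are minimal and exhaustive — every other superkey contains one of them.

{CustomerID, Qty, UnitPrice}, {ProductID, SupplierID}, {Qty, SupplierID}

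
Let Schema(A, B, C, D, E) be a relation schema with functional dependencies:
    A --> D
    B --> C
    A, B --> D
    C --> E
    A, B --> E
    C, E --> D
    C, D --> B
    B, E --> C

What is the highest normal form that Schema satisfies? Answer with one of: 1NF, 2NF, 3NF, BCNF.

1NF

Candidate keys: {A, B}, {A, C}. Prime attributes: {A, B, C}.
A --> D breaks BCNF: {A}⁺ = {A, D}, so {A} is not a superkey.
A --> D determines the non-prime attribute {D} from a non-superkey — 3NF is violated.
The proper key subset {A} of {A, B} determines non-prime {D}, so the relation is not even in 2NF.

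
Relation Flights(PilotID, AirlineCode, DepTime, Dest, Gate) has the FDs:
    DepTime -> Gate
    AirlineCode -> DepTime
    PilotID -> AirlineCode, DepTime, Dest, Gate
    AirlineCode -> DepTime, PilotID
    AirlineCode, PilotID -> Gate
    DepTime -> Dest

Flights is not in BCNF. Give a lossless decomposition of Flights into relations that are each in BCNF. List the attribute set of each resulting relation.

{AirlineCode, DepTime, PilotID}; {DepTime, Dest, Gate}

Candidate keys of the original relation: {AirlineCode}, {PilotID}.
In {AirlineCode, DepTime, Dest, Gate, PilotID}, {DepTime} is not a superkey ({DepTime}⁺ restricted to this set is {DepTime, Dest, Gate}), so split on DepTime -> Dest, Gate into {DepTime, Dest, Gate} and {AirlineCode, DepTime, PilotID}.
{DepTime, Dest, Gate}: every determinant is a superkey — BCNF.
{AirlineCode, DepTime, PilotID}: every determinant is a superkey — BCNF.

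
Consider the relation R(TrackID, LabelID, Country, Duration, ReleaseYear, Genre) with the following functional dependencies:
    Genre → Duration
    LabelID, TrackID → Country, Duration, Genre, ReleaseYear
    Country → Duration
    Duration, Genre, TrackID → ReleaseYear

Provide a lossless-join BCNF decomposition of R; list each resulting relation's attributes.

Candidate key of the original relation: {LabelID, TrackID}.
In {Country, Duration, Genre, LabelID, ReleaseYear, TrackID}, {Genre} is not a superkey ({Genre}⁺ restricted to this set is {Duration, Genre}), so split on Genre → Duration into {Duration, Genre} and {Country, Genre, LabelID, ReleaseYear, TrackID}.
{Duration, Genre}: every determinant is a superkey — BCNF.
In {Country, Genre, LabelID, ReleaseYear, TrackID}, {Genre, TrackID} is not a superkey ({Genre, TrackID}⁺ restricted to this set is {Genre, ReleaseYear, TrackID}), so split on Genre, TrackID → ReleaseYear into {Genre, ReleaseYear, TrackID} and {Country, Genre, LabelID, TrackID}.
{Genre, ReleaseYear, TrackID}: every determinant is a superkey — BCNF.
{Country, Genre, LabelID, TrackID}: every determinant is a superkey — BCNF.

{Country, Genre, LabelID, TrackID}; {Duration, Genre}; {Genre, ReleaseYear, TrackID}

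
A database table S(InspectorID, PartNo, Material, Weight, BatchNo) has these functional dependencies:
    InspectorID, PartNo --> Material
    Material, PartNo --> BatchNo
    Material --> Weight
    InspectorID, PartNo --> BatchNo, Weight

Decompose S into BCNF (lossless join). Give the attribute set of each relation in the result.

Candidate key of the original relation: {InspectorID, PartNo}.
{BatchNo, InspectorID, Material, PartNo, Weight}: {Material, PartNo} determines {BatchNo, Material, PartNo, Weight} here but is not a superkey — split on Material, PartNo --> BatchNo, Weight, giving {BatchNo, Material, PartNo, Weight} and {InspectorID, Material, PartNo}.
{BatchNo, Material, PartNo, Weight}: {Material} determines {Material, Weight} here but is not a superkey — split on Material --> Weight, giving {Material, Weight} and {BatchNo, Material, PartNo}.
{Material, Weight} is in BCNF.
{BatchNo, Material, PartNo} is in BCNF.
{InspectorID, Material, PartNo} is in BCNF.

{BatchNo, Material, PartNo}; {InspectorID, Material, PartNo}; {Material, Weight}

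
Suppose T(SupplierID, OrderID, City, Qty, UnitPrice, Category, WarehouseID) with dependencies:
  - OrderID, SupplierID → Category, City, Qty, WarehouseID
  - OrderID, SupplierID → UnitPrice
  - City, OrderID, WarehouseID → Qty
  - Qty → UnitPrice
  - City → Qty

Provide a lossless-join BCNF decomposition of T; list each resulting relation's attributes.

{Category, City, OrderID, SupplierID, WarehouseID}; {City, Qty}; {Qty, UnitPrice}

Candidate key of the original relation: {OrderID, SupplierID}.
Within {Category, City, OrderID, Qty, SupplierID, UnitPrice, WarehouseID}: {City, OrderID, WarehouseID}⁺ ∩ {Category, City, OrderID, Qty, SupplierID, UnitPrice, WarehouseID} = {City, OrderID, Qty, UnitPrice, WarehouseID}, not the whole set, so City, OrderID, WarehouseID → Qty, UnitPrice violates BCNF; decompose into {City, OrderID, Qty, UnitPrice, WarehouseID} and {Category, City, OrderID, SupplierID, WarehouseID}.
Within {City, OrderID, Qty, UnitPrice, WarehouseID}: {Qty}⁺ ∩ {City, OrderID, Qty, UnitPrice, WarehouseID} = {Qty, UnitPrice}, not the whole set, so Qty → UnitPrice violates BCNF; decompose into {Qty, UnitPrice} and {City, OrderID, Qty, WarehouseID}.
{Qty, UnitPrice} is in BCNF.
Within {City, OrderID, Qty, WarehouseID}: {City}⁺ ∩ {City, OrderID, Qty, WarehouseID} = {City, Qty}, not the whole set, so City → Qty violates BCNF; decompose into {City, Qty} and {City, OrderID, WarehouseID}.
{City, Qty} is in BCNF.
{City, OrderID, WarehouseID} is in BCNF.
{Category, City, OrderID, SupplierID, WarehouseID} is in BCNF.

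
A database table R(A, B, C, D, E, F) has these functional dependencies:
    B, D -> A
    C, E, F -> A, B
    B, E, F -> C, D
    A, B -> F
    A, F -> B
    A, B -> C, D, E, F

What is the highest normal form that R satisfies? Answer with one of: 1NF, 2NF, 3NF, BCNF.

BCNF

Candidate keys: {A, B}, {A, F}, {B, D}, {B, E, F}, {C, E, F}. Prime attributes: {A, B, C, D, E, F}.
Each dependency's left side is a superkey — BCNF holds.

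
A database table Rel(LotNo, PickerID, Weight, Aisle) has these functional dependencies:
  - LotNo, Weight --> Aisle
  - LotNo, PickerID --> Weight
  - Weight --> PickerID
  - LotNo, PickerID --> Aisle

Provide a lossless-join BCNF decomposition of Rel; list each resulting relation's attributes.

{Aisle, LotNo, Weight}; {PickerID, Weight}

Candidate keys of the original relation: {LotNo, PickerID}, {LotNo, Weight}.
{Aisle, LotNo, PickerID, Weight}: {Weight} determines {PickerID, Weight} here but is not a superkey — split on Weight --> PickerID, giving {PickerID, Weight} and {Aisle, LotNo, Weight}.
{PickerID, Weight} is in BCNF.
{Aisle, LotNo, Weight} is in BCNF.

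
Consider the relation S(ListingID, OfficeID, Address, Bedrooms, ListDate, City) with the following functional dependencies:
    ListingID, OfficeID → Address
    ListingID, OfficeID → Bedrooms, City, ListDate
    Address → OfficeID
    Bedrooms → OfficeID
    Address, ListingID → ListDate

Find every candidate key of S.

{Address, ListingID}, {Bedrooms, ListingID}, {ListingID, OfficeID}

{ListingID} never appears on the right of any FD, so every key must include it.
{Address, ListingID} is a candidate key since {Address, ListingID}⁺ = {Address, Bedrooms, City, ListDate, ListingID, OfficeID} covers every attribute.
{Bedrooms, ListingID} is a candidate key since {Bedrooms, ListingID}⁺ = {Address, Bedrooms, City, ListDate, ListingID, OfficeID} covers every attribute.
{ListingID, OfficeID} is a candidate key since {ListingID, OfficeID}⁺ = {Address, Bedrooms, City, ListDate, ListingID, OfficeID} covers every attribute.
These are minimal and exhaustive — every other superkey contains one of them.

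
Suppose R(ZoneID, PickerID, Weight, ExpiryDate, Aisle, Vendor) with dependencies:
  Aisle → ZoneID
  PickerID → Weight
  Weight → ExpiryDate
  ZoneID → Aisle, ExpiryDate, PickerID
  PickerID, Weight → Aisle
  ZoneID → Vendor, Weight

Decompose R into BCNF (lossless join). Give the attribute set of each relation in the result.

Candidate keys of the original relation: {Aisle}, {PickerID}, {ZoneID}.
Within {Aisle, ExpiryDate, PickerID, Vendor, Weight, ZoneID}: {Weight}⁺ ∩ {Aisle, ExpiryDate, PickerID, Vendor, Weight, ZoneID} = {ExpiryDate, Weight}, not the whole set, so Weight → ExpiryDate violates BCNF; decompose into {ExpiryDate, Weight} and {Aisle, PickerID, Vendor, Weight, ZoneID}.
{ExpiryDate, Weight} has no BCNF violation.
{Aisle, PickerID, Vendor, Weight, ZoneID} has no BCNF violation.

{Aisle, PickerID, Vendor, Weight, ZoneID}; {ExpiryDate, Weight}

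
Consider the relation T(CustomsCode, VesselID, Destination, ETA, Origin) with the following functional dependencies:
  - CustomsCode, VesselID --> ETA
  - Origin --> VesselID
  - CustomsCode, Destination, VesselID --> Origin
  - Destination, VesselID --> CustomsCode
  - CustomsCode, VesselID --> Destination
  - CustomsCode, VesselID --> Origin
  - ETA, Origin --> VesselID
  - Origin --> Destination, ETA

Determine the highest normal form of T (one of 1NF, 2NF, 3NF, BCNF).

Candidate keys: {CustomsCode, VesselID}, {Destination, VesselID}, {Origin}. Prime attributes: {CustomsCode, Destination, Origin, VesselID}.
Each dependency's left side is a superkey — BCNF holds.

BCNF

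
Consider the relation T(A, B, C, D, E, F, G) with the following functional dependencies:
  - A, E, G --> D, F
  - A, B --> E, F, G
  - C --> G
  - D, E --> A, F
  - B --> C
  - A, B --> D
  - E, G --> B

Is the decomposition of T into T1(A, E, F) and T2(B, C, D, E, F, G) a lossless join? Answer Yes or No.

Common attributes: {E, F}; their closure is {E, F}.
T1 ⊄ {E, F} and T2 ⊄ {E, F}, so the split is lossy.

No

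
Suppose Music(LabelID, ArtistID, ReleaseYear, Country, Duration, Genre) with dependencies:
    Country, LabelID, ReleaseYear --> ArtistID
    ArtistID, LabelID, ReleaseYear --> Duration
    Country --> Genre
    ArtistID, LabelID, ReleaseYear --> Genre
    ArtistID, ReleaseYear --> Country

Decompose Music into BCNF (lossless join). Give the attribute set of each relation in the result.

{ArtistID, Country, ReleaseYear}; {ArtistID, Duration, LabelID, ReleaseYear}; {Country, Genre}

Candidate keys of the original relation: {ArtistID, LabelID, ReleaseYear}, {Country, LabelID, ReleaseYear}.
{ArtistID, Country, Duration, Genre, LabelID, ReleaseYear}: {Country} determines {Country, Genre} here but is not a superkey — split on Country --> Genre, giving {Country, Genre} and {ArtistID, Country, Duration, LabelID, ReleaseYear}.
{Country, Genre}: every determinant is a superkey — BCNF.
{ArtistID, Country, Duration, LabelID, ReleaseYear}: {ArtistID, ReleaseYear} determines {ArtistID, Country, ReleaseYear} here but is not a superkey — split on ArtistID, ReleaseYear --> Country, giving {ArtistID, Country, ReleaseYear} and {ArtistID, Duration, LabelID, ReleaseYear}.
{ArtistID, Country, ReleaseYear}: every determinant is a superkey — BCNF.
{ArtistID, Duration, LabelID, ReleaseYear}: every determinant is a superkey — BCNF.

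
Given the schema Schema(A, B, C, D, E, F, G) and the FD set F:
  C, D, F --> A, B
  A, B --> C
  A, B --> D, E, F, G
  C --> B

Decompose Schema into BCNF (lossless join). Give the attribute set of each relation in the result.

Candidate keys of the original relation: {A, B}, {A, C}, {C, D, F}.
{A, B, C, D, E, F, G}: {C} determines {B, C} here but is not a superkey — split on C --> B, giving {B, C} and {A, C, D, E, F, G}.
{B, C} is in BCNF.
{A, C, D, E, F, G} is in BCNF.

{A, C, D, E, F, G}; {B, C}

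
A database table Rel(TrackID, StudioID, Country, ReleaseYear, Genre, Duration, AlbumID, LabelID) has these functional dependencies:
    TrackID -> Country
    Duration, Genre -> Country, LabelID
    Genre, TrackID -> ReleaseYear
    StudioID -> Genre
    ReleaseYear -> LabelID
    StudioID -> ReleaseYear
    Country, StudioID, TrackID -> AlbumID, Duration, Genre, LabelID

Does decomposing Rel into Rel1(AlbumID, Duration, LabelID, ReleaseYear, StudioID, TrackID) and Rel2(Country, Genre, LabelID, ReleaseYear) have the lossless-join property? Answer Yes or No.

Rel1 ∩ Rel2 = {LabelID, ReleaseYear}; its closure under F is {LabelID, ReleaseYear}.
The closure covers neither Rel1 nor Rel2 entirely; the join is not lossless.

No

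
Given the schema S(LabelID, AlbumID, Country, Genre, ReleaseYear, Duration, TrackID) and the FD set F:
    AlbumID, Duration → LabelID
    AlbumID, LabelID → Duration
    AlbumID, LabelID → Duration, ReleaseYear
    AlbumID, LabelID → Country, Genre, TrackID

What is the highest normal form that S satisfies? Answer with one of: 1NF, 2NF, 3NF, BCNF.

Candidate keys: {AlbumID, Duration}, {AlbumID, LabelID}. Prime attributes: {AlbumID, Duration, LabelID}.
Each dependency's left side is a superkey — BCNF holds.

BCNF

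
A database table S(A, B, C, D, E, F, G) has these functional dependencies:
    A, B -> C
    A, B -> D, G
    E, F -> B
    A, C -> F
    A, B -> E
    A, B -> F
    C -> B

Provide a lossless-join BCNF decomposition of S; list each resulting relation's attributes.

Candidate keys of the original relation: {A, B}, {A, C}, {A, E, F}.
{A, B, C, D, E, F, G}: {E, F} determines {B, E, F} here but is not a superkey — split on E, F -> B, giving {B, E, F} and {A, C, D, E, F, G}.
{B, E, F} has no BCNF violation.
{A, C, D, E, F, G} has no BCNF violation.

{A, C, D, E, F, G}; {B, E, F}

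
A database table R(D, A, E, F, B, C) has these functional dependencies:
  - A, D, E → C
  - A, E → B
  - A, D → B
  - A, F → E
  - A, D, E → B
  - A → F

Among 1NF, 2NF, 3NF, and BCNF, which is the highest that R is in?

Candidate key: {A, D}. Prime attributes: {A, D}.
A, E → B: {A, E}⁺ = {A, B, E, F}, which is not all of the attributes, so the left side is not a superkey — BCNF is violated.
A, E → B has non-prime {B} on the right and a non-superkey on the left, so 3NF fails.
{A} is a proper subset of the key {A, D}, and {A}⁺ contains the non-prime attributes {B, E, F} — a partial dependency, so 2NF is violated.

1NF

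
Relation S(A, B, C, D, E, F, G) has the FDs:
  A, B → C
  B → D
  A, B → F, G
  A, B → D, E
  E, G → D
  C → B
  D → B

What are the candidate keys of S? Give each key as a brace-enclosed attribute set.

{A, B}, {A, C}, {A, D}, {A, E, G}

{A} never appears on the right of any FD, so every key must include it.
Closure of {A, B} is {A, B, C, D, E, F, G}, the whole schema; {A, B} is a candidate key.
Closure of {A, C} is {A, B, C, D, E, F, G}, the whole schema; {A, C} is a candidate key.
Closure of {A, D} is {A, B, C, D, E, F, G}, the whole schema; {A, D} is a candidate key.
Closure of {A, E, G} is {A, B, C, D, E, F, G}, the whole schema; {A, E, G} is a candidate key.
No proper subset of any of these is a key, and no other minimal superkey exists.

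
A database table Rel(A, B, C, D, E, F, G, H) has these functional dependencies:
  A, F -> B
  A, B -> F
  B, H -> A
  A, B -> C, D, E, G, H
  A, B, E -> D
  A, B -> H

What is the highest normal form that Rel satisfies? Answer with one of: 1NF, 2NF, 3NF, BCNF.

BCNF

Candidate keys: {A, B}, {A, F}, {B, H}. Prime attributes: {A, B, F, H}.
The left-hand side of every FD is a superkey, so BCNF is satisfied.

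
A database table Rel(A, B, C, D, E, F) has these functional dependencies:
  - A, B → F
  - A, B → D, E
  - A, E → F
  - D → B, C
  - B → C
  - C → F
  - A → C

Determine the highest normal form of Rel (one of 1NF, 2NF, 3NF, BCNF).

Candidate keys: {A, B}, {A, D}. Prime attributes: {A, B, D}.
For A, E → F we have {A, E}⁺ = {A, C, E, F}; {A, E} is not a superkey, so BCNF fails.
Because {F} is non-prime and the left side of A, E → F is not a superkey, the relation is not in 3NF.
{A} is a proper subset of the key {A, B}, and {A}⁺ contains the non-prime attributes {C, F} — a partial dependency, so 2NF is violated.

1NF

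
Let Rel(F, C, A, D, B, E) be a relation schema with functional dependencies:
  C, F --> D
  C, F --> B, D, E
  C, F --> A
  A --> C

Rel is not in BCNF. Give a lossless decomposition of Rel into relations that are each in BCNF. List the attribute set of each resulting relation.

{A, B, D, E, F}; {A, C}

Candidate keys of the original relation: {A, F}, {C, F}.
In {A, B, C, D, E, F}, {A} is not a superkey ({A}⁺ restricted to this set is {A, C}), so split on A --> C into {A, C} and {A, B, D, E, F}.
{A, C} has no BCNF violation.
{A, B, D, E, F} has no BCNF violation.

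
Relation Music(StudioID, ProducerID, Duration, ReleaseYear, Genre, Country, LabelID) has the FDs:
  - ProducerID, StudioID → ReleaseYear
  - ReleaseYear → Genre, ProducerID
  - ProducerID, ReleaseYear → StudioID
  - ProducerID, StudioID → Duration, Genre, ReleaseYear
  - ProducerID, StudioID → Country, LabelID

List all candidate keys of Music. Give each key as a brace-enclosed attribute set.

{ProducerID, StudioID}, {ReleaseYear}

{ReleaseYear}⁺ = {Country, Duration, Genre, LabelID, ProducerID, ReleaseYear, StudioID} — all of the relation — so {ReleaseYear} is a candidate key.
{ProducerID, StudioID}⁺ = {Country, Duration, Genre, LabelID, ProducerID, ReleaseYear, StudioID} — all of the relation — so {ProducerID, StudioID} is a candidate key.
No proper subset of any of these is a key, and no other minimal superkey exists.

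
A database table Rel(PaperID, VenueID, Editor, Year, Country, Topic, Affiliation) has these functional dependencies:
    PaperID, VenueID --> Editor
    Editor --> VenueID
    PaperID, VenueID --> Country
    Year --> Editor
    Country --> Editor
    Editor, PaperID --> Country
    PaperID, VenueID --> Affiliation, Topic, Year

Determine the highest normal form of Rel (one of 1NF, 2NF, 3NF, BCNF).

Candidate keys: {Country, PaperID}, {Editor, PaperID}, {PaperID, VenueID}, {PaperID, Year}. Prime attributes: {Country, Editor, PaperID, VenueID, Year}.
Editor --> VenueID: {Editor}⁺ = {Editor, VenueID}, which is not all of the attributes, so the left side is not a superkey — BCNF is violated.
But every attribute on its right side ({VenueID}) is prime, and the same holds for every other non-superkey FD, so 3NF still holds.

3NF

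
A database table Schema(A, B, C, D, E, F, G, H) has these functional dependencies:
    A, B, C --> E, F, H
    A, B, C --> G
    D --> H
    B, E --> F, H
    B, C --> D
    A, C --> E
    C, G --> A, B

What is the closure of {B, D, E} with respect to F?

{B, D, E, F, H}

Start with {B, D, E}.
D --> H applies; add {H} → now {B, D, E, H}.
B, E --> F, H applies; add {F} → now {B, D, E, F, H}.
No further FD applies.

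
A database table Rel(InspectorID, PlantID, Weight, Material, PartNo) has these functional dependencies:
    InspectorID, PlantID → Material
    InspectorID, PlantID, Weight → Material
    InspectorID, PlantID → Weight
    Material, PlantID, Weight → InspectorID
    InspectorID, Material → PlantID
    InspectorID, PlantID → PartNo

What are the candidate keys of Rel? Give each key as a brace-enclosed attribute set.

{InspectorID, Material}, {InspectorID, PlantID}, {Material, PlantID, Weight}

{InspectorID, Material}⁺ = {InspectorID, Material, PartNo, PlantID, Weight}, which is every attribute, so {InspectorID, Material} is a candidate key.
{InspectorID, PlantID}⁺ = {InspectorID, Material, PartNo, PlantID, Weight}, which is every attribute, so {InspectorID, PlantID} is a candidate key.
{Material, PlantID, Weight}⁺ = {InspectorID, Material, PartNo, PlantID, Weight}, which is every attribute, so {Material, PlantID, Weight} is a candidate key.
Any other superkey properly contains one of these, so there are no further candidate keys.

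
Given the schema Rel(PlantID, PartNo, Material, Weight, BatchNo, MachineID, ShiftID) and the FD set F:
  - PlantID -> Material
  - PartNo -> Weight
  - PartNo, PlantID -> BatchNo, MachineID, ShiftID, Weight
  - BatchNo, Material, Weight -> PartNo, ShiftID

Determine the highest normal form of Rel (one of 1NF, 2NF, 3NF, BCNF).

1NF

Candidate keys: {BatchNo, PlantID, Weight}, {PartNo, PlantID}. Prime attributes: {BatchNo, PartNo, PlantID, Weight}.
PlantID -> Material breaks BCNF: {PlantID}⁺ = {Material, PlantID}, so {PlantID} is not a superkey.
Because {Material} is non-prime and the left side of PlantID -> Material is not a superkey, the relation is not in 3NF.
The proper key subset {PlantID} of {PartNo, PlantID} determines non-prime {Material}, so the relation is not even in 2NF.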